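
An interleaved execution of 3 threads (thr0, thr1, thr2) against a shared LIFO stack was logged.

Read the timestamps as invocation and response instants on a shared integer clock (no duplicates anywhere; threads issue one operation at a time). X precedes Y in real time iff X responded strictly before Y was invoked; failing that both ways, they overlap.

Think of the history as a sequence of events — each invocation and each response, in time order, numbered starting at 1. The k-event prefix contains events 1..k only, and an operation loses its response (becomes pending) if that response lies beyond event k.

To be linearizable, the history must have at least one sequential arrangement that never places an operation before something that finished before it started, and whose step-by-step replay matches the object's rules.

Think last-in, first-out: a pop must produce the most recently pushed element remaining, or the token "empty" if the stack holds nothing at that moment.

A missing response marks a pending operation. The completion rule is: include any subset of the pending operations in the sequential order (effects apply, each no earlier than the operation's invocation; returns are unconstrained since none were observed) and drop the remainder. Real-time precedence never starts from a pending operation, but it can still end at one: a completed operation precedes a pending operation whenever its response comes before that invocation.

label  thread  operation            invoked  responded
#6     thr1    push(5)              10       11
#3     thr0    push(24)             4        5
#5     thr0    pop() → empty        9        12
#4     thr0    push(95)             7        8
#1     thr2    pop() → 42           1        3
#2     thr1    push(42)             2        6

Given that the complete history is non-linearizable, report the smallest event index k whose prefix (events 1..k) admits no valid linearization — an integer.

events 1..11 are linearizable; a witness order is #2, #1, #3, #4, #5, #6:
1. #2 push(42), leaving stack <42>
2. #1 pop() → 42, leaving stack <>
3. #3 push(24), leaving stack <24>
4. #4 push(95), leaving stack <24,95>
5. #5 pop() (pending, included), leaving stack <24>
6. #6 push(5), leaving stack <24,5>
once event 12 joins (#5's response, time 12), exhaustive search finds no witness
for example #1, #2, #3, #4, #5, #6 fails at step 1: #1 pop() → 42 is not legal there
for example #1, #2, #3, #4, #6, #5 fails at step 1: #1 pop() → 42 is not legal there

12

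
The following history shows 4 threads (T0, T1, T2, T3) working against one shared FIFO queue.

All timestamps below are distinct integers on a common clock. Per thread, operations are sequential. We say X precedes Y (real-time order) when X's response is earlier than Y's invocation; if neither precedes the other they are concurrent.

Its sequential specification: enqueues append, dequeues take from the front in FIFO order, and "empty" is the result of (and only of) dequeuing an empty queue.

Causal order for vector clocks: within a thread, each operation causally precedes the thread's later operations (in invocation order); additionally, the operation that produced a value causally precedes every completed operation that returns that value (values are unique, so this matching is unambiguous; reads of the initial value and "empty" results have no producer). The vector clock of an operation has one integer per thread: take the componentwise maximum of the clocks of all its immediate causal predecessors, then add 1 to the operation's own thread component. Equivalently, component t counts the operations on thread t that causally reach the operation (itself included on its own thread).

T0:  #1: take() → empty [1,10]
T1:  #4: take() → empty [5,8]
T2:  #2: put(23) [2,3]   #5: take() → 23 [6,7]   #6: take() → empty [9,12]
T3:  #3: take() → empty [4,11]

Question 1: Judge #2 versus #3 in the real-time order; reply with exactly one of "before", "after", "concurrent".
Answer: before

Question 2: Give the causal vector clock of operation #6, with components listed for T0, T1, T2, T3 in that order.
Answer: (0, 0, 3, 0)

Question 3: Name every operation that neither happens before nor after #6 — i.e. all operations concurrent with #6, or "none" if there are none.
Answer: #1, #3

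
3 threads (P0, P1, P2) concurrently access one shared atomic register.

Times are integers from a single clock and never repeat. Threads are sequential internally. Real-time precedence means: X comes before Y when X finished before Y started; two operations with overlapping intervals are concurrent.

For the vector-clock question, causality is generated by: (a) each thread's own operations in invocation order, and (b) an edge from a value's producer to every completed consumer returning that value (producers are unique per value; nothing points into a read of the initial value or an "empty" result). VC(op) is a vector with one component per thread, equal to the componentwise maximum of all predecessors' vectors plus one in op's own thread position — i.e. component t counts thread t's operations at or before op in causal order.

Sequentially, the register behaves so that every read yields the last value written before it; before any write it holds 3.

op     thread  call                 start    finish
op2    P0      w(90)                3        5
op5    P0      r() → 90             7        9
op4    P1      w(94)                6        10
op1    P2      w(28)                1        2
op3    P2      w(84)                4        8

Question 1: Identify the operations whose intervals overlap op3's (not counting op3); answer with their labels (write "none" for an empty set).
Answer: op2, op4, op5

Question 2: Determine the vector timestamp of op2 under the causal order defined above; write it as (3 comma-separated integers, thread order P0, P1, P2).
Answer: (1, 0, 0)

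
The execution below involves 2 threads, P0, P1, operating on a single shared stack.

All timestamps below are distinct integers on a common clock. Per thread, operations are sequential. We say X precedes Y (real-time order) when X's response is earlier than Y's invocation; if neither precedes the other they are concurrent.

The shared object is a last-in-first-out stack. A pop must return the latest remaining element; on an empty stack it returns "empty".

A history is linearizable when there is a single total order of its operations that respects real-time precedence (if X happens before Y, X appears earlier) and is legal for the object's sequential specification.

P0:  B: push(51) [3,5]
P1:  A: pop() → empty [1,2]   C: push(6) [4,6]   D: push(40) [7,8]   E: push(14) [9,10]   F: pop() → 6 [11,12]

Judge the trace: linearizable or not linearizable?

not linearizable

cut after 11 events: linearizable; cut after 12 events (F responds, time 12): not linearizable
real-time-consistent orders of the 6 completed operations: 2 — all fail the stack replay
e.g. A, B, C, D, E, F: illegal at step 6, since F pop() → 6 cannot apply there
e.g. A, C, B, D, E, F: illegal at step 6, since F pop() → 6 cannot apply there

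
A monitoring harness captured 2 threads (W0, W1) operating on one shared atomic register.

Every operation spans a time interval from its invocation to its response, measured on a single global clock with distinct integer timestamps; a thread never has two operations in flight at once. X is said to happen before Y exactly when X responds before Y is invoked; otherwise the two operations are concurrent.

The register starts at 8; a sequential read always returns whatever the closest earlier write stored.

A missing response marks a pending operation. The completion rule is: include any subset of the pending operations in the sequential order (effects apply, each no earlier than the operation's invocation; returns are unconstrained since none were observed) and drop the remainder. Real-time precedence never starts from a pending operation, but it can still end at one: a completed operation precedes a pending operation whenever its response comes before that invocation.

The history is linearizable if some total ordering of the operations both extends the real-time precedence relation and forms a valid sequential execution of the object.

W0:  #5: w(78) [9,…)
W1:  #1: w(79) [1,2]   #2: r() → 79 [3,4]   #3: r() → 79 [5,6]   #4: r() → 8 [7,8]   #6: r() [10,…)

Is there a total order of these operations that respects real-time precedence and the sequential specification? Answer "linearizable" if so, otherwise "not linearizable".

the violation lands at event 8, #4's response at time 8: events 1..7 linearize, events 1..8 do not
the sole real-time-consistent order of 4 completed operations fails the atomic register replay
take #1, #2, #3, #4: step 4 already fails, because #4 r() → 8 cannot occur there

not linearizable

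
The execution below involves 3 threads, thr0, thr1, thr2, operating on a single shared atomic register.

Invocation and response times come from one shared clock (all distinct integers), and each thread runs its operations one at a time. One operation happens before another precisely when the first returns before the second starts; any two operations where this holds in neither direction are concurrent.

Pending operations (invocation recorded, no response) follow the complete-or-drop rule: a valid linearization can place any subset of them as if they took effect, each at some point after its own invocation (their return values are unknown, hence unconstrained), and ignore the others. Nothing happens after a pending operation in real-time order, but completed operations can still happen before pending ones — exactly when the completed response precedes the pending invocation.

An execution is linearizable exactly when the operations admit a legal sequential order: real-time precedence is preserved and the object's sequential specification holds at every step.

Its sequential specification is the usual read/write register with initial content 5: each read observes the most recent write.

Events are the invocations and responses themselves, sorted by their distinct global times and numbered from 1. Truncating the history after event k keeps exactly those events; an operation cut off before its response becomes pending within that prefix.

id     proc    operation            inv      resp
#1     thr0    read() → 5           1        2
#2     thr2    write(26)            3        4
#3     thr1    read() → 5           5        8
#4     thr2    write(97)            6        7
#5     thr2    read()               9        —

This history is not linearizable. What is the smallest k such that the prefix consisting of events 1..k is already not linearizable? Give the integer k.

8

a valid linearization of events 1..7 exists, for instance #1, #2, #3, #4:
after step 1 (#1 read() → 5): value 5
after step 2 (#2 write(26)): value 26
after step 3 (#3 read() (pending, included)): value 26
after step 4 (#4 write(97)): value 97
event 8 — #3's response, time 8 — after it, nothing linearizes
take #1, #2, #3, #4: step 3 already fails, because #3 read() → 5 cannot occur there
take #1, #2, #4, #3: step 4 already fails, because #3 read() → 5 cannot occur there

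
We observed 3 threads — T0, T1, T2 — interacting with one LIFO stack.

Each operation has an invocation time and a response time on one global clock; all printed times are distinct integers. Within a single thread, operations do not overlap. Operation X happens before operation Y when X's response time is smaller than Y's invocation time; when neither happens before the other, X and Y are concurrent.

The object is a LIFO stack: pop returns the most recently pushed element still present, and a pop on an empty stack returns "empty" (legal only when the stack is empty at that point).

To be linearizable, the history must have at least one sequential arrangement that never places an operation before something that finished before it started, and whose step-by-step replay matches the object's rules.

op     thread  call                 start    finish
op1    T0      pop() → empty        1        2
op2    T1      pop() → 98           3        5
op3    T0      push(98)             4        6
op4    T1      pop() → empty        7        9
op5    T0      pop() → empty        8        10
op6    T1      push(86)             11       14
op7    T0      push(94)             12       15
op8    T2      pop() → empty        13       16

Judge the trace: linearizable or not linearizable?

linearizable

a witness: op1, op3, op2, op4, op5, op8, op6, op7
1. op1 pop() → empty, leaving stack <>
2. op3 push(98), leaving stack <98>
3. op2 pop() → 98, leaving stack <>
4. op4 pop() → empty, leaving stack <>
5. op5 pop() → empty, leaving stack <>
6. op8 pop() → empty, leaving stack <>
7. op6 push(86), leaving stack <86>
8. op7 push(94), leaving stack <86,94>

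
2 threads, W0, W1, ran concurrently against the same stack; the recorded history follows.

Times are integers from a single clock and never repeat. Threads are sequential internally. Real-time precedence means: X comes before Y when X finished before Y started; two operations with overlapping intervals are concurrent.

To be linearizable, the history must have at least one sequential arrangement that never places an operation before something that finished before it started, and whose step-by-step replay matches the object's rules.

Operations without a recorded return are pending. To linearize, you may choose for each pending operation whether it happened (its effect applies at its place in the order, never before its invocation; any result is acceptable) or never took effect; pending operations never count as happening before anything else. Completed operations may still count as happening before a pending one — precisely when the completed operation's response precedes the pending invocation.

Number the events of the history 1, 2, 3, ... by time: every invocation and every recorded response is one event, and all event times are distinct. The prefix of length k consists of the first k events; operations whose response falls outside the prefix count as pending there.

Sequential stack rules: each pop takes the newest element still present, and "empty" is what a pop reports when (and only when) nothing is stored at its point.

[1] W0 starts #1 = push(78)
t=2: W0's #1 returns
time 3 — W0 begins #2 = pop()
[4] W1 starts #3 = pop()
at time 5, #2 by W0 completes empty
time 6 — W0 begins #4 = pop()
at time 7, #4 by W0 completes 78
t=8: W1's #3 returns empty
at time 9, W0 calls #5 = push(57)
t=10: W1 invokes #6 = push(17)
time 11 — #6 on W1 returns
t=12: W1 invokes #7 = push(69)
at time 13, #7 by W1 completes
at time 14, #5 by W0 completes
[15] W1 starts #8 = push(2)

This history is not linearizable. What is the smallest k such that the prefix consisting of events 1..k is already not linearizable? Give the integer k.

7

events 1..6 are linearizable; a witness order is #1, #3, #2:
step 1: #1 push(78) — stack <78>
step 2: #3 pop() (pending, included) — stack <>
step 3: #2 pop() → empty — stack <>
adding event 7 (#4 responds at 7) leaves no legal real-time order
no escape via the 1 pending operation (#3): every completion choice fails
one such order, #1, #2, #4 (pending dropped), breaks at step 2 where #2 pop() → empty is illegal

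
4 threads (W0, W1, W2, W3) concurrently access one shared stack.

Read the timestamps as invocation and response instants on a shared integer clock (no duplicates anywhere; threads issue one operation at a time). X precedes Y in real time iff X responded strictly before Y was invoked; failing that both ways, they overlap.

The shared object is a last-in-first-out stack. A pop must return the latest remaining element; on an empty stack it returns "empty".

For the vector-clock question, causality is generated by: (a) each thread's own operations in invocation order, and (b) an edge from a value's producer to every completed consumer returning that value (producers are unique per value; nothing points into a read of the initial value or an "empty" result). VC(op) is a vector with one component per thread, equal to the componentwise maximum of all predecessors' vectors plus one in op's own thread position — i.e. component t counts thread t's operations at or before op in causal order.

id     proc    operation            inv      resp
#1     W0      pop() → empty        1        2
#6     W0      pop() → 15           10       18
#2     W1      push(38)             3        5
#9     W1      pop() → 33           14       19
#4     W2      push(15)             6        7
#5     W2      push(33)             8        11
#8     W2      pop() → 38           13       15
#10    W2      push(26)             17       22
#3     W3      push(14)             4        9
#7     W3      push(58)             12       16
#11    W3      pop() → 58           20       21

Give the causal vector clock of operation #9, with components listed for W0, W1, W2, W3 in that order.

(0, 2, 2, 0)

#3 (invocation 4): nothing precedes it; W3's component alone gives (0, 0, 0, 1)
#4 (invocation 6): nothing precedes it; W2's component alone gives (0, 0, 1, 0)
#2 (invocation 3): nothing precedes it; W1's component alone gives (0, 1, 0, 0)
#1 (invocation 1): nothing precedes it; W0's component alone gives (1, 0, 0, 0)
from VC(#3)=(0, 0, 0, 1), #7 (invoked 12) maxes components and bumps W3 → (0, 0, 0, 2)
from VC(#4)=(0, 0, 1, 0), #5 (invoked 8) maxes components and bumps W2 → (0, 0, 2, 0)
from VC(#7)=(0, 0, 0, 2), #11 (invoked 20) maxes components and bumps W3 → (0, 0, 0, 3)
from VC(#1)=(1, 0, 0, 0), VC(#4)=(0, 0, 1, 0), #6 (invoked 10) maxes components and bumps W0 → (2, 0, 1, 0)
from VC(#2)=(0, 1, 0, 0), VC(#5)=(0, 0, 2, 0), #8 (invoked 13) maxes components and bumps W2 → (0, 1, 3, 0)
from VC(#2)=(0, 1, 0, 0), VC(#5)=(0, 0, 2, 0), #9 (invoked 14) maxes components and bumps W1 → (0, 2, 2, 0)
from VC(#8)=(0, 1, 3, 0), #10 (invoked 17) maxes components and bumps W2 → (0, 1, 4, 0)
target: VC(#9) = (0, 2, 2, 0)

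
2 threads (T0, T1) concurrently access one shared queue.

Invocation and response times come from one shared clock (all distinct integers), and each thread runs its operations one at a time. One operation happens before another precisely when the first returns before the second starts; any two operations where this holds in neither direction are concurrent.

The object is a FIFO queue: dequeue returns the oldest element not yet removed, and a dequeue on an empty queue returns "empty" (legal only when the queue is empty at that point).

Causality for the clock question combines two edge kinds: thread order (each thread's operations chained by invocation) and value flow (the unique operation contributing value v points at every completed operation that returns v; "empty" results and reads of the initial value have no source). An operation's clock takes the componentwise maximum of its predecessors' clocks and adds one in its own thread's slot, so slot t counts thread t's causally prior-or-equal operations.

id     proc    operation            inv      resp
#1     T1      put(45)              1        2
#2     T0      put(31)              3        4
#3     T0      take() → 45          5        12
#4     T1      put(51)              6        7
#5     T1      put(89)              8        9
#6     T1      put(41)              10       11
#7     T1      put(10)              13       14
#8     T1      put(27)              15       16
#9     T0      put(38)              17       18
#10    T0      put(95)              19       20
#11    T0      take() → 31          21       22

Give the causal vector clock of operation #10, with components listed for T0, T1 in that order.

(4, 1)

root op #1, invoked 1: fresh clock plus T1's own tick → (0, 1)
root op #2, invoked 3: fresh clock plus T0's own tick → (1, 0)
from VC(#1)=(0, 1), #4 (invoked 6) maxes components and bumps T1 → (0, 2)
from VC(#4)=(0, 2), #5 (invoked 8) maxes components and bumps T1 → (0, 3)
from VC(#1)=(0, 1), VC(#2)=(1, 0), #3 (invoked 5) maxes components and bumps T0 → (2, 1)
from VC(#5)=(0, 3), #6 (invoked 10) maxes components and bumps T1 → (0, 4)
from VC(#3)=(2, 1), #9 (invoked 17) maxes components and bumps T0 → (3, 1)
from VC(#6)=(0, 4), #7 (invoked 13) maxes components and bumps T1 → (0, 5)
from VC(#9)=(3, 1), #10 (invoked 19) maxes components and bumps T0 → (4, 1)
from VC(#7)=(0, 5), #8 (invoked 15) maxes components and bumps T1 → (0, 6)
from VC(#2)=(1, 0), VC(#10)=(4, 1), #11 (invoked 21) maxes components and bumps T0 → (5, 1)
target: VC(#10) = (4, 1)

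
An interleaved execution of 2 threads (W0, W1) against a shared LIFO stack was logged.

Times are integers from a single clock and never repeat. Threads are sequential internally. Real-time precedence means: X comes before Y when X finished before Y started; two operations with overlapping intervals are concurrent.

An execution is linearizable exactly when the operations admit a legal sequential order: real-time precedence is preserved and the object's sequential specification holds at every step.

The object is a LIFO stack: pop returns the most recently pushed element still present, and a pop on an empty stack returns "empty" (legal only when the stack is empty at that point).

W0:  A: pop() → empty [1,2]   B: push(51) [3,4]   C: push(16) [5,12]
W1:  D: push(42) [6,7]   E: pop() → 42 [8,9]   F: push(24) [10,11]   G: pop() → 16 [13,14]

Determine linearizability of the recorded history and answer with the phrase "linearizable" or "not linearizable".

linearizable

one valid linearization: A, B, D, E, F, C, G
step 1: A pop() → empty — stack <>
step 2: B push(51) — stack <51>
step 3: D push(42) — stack <51,42>
step 4: E pop() → 42 — stack <51>
step 5: F push(24) — stack <51,24>
step 6: C push(16) — stack <51,24,16>
step 7: G pop() → 16 — stack <51,24>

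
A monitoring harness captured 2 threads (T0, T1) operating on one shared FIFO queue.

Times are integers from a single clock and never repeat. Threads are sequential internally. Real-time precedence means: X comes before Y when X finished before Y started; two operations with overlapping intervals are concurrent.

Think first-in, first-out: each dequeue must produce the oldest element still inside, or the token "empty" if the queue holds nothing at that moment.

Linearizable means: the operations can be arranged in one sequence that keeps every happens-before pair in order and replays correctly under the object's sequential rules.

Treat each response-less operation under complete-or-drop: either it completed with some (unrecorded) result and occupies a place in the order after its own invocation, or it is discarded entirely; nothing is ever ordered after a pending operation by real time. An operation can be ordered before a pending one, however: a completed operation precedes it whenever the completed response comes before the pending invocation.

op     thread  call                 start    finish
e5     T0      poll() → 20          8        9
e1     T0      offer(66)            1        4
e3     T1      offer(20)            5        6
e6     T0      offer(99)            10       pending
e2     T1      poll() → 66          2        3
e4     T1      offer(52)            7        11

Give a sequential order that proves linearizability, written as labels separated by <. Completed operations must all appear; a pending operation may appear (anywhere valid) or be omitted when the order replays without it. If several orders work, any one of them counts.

e1 < e2 < e3 < e4 < e5

1. e1 offer(66), leaving queue <66>
2. e2 poll() → 66, leaving queue <>
3. e3 offer(20), leaving queue <20>
4. e4 offer(52), leaving queue <20,52>
5. e5 poll() → 20, leaving queue <52>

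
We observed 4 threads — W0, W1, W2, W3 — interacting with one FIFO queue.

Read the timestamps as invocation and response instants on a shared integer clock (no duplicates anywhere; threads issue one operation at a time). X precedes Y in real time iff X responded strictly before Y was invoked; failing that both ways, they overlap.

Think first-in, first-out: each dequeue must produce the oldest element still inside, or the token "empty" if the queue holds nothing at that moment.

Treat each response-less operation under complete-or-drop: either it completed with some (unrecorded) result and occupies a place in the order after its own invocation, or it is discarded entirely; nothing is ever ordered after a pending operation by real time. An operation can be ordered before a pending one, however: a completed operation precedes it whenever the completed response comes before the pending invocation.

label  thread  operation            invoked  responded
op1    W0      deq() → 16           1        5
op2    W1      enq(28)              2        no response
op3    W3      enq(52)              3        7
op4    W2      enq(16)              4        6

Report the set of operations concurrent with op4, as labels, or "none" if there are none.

op4 spans [4,6]: anything still running between times 4 and 6 counts as concurrent
op1 [1,5]: concurrent
op2 [2,…): concurrent
op3 [3,7]: concurrent

op1, op2, op3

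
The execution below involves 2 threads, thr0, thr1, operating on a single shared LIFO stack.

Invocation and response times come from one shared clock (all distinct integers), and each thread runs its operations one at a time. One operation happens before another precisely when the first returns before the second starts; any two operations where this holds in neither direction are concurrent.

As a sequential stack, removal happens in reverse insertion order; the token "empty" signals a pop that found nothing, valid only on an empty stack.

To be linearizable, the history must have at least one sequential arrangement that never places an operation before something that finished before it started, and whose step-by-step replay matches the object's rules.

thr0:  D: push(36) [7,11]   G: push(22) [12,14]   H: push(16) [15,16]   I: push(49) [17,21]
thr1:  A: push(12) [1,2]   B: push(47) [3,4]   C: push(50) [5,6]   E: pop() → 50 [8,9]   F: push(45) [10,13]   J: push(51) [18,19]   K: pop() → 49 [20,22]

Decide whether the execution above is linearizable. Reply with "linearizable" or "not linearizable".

linearizable

witness order: A, B, C, E, D, F, G, H, J, I, K
after step 1 (A push(12)): stack <12>
after step 2 (B push(47)): stack <12,47>
after step 3 (C push(50)): stack <12,47,50>
after step 4 (E pop() → 50): stack <12,47>
after step 5 (D push(36)): stack <12,47,36>
after step 6 (F push(45)): stack <12,47,36,45>
after step 7 (G push(22)): stack <12,47,36,45,22>
after step 8 (H push(16)): stack <12,47,36,45,22,16>
after step 9 (J push(51)): stack <12,47,36,45,22,16,51>
after step 10 (I push(49)): stack <12,47,36,45,22,16,51,49>
after step 11 (K pop() → 49): stack <12,47,36,45,22,16,51>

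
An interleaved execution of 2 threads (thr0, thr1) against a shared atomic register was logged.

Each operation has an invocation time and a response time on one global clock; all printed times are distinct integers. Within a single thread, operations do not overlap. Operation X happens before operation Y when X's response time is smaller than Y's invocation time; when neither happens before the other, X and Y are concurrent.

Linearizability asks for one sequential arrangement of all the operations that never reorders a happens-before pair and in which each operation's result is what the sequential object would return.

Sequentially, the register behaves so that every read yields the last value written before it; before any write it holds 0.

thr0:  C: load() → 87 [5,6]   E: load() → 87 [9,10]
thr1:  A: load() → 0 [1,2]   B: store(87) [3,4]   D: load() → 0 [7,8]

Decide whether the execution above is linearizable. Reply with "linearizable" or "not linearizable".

not linearizable

the violation lands at event 8, D's response at time 8: events 1..7 linearize, events 1..8 do not
the sole real-time-consistent order of 4 completed operations fails the atomic register replay
for example A, B, C, D fails at step 4: D load() → 0 is not legal there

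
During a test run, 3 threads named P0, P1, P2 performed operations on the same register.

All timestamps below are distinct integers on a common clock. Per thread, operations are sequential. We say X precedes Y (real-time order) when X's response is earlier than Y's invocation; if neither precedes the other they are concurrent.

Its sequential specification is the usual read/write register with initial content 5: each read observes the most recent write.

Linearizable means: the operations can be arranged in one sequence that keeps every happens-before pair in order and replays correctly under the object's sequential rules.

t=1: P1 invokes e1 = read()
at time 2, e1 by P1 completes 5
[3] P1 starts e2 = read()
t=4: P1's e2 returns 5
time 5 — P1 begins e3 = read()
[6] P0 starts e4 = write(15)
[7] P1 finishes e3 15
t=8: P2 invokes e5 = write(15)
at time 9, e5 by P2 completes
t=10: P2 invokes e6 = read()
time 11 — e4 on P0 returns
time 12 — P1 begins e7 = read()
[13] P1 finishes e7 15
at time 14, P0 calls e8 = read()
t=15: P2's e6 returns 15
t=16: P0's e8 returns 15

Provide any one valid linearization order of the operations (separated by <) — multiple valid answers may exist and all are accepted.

step 1: e1 read() → 5 — value 5
step 2: e2 read() → 5 — value 5
step 3: e4 write(15) — value 15
step 4: e3 read() → 15 — value 15
step 5: e5 write(15) — value 15
step 6: e6 read() → 15 — value 15
step 7: e7 read() → 15 — value 15
step 8: e8 read() → 15 — value 15

e1 < e2 < e4 < e3 < e5 < e6 < e7 < e8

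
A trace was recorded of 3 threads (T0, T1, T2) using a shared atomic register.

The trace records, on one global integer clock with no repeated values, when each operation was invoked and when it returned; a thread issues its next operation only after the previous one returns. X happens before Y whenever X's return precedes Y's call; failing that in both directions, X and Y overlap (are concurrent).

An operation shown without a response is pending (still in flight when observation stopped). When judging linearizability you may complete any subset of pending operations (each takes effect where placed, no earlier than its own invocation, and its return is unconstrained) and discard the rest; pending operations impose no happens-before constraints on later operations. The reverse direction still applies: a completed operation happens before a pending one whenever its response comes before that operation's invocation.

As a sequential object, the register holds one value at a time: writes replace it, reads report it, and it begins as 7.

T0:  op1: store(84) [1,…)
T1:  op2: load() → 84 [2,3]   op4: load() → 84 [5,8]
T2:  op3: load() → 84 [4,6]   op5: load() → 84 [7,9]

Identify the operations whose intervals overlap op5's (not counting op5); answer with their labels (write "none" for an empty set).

concurrent with op5 ([7,9]): every op whose interval crosses 7..9
op1 [1,…): concurrent
op2 [2,3]: before
op3 [4,6]: before
op4 [5,8]: concurrent

op1, op4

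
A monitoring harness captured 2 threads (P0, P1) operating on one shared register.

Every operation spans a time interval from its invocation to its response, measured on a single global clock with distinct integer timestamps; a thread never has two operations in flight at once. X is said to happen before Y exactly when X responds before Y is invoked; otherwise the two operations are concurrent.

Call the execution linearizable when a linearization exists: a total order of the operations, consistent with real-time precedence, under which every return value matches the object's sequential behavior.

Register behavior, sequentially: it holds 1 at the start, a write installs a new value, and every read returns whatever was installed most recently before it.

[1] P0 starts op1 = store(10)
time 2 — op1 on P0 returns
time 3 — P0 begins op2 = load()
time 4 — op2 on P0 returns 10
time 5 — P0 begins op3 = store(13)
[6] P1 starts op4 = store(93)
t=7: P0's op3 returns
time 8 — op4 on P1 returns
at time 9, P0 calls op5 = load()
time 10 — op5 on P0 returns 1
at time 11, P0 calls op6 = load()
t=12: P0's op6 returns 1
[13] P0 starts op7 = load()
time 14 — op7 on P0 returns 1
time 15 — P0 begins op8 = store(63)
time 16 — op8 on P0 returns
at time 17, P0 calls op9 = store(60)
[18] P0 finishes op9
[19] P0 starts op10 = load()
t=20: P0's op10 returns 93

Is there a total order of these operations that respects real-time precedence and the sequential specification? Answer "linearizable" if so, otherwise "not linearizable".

events 1..9 are fine; event 10 — the response of op5 at time 10 — makes the prefix non-linearizable
real-time-consistent orders of the 5 completed operations: 2 — all fail the register replay
take op1, op2, op3, op4, op5: step 5 already fails, because op5 load() → 1 cannot occur there
take op1, op2, op4, op3, op5: step 5 already fails, because op5 load() → 1 cannot occur there

not linearizable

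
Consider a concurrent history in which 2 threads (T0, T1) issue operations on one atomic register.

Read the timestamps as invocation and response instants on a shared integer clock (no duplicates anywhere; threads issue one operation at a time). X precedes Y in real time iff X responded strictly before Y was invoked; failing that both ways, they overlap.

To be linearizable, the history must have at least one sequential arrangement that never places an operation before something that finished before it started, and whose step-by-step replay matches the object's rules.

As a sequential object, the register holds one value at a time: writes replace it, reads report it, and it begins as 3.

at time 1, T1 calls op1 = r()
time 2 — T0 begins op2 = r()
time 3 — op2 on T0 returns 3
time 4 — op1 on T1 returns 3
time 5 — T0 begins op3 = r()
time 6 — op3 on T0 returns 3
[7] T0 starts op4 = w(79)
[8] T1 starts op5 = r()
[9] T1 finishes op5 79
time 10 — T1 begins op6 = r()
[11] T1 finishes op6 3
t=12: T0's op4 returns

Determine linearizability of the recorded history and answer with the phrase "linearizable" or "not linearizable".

already the first 11 events (up to op6's response at time 11) admit no linearization; the first 10 still do
no legal order exists: 2 real-time-consistent candidates over 5 completed atomic register operations, all rejected
including or dropping the 1 pending operation (op4) in any combination fails
for example op1, op2, op3, op5, op6 (pending dropped) fails at step 4: op5 r() → 79 is not legal there
for example op2, op1, op3, op5, op6 (pending dropped) fails at step 4: op5 r() → 79 is not legal there

not linearizable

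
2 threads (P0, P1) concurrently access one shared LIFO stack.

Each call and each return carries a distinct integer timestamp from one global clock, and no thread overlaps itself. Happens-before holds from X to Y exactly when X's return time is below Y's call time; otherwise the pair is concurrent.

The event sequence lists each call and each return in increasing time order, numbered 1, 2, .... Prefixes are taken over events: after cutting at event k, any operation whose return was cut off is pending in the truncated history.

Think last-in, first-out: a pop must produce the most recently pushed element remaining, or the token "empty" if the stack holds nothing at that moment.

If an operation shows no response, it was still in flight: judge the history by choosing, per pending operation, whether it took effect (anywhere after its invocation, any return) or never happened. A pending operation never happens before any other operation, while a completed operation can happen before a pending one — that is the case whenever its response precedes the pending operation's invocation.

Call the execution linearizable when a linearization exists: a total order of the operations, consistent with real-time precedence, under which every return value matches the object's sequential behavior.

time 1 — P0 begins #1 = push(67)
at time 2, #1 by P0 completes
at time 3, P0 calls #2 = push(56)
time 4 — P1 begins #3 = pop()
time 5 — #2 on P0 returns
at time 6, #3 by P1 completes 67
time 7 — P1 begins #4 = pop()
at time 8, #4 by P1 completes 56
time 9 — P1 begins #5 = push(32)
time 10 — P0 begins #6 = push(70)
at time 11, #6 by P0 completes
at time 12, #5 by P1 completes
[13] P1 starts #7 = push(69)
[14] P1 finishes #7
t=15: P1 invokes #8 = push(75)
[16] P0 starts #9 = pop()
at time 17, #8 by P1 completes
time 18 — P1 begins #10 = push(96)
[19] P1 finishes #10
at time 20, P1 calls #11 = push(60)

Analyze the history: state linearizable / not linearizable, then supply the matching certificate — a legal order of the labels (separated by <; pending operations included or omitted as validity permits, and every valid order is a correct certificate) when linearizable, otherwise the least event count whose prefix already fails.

linearizable — witness: #1 < #3 < #2 < #4 < #5 < #6 < #7 < #8 < #9 < #10

1. #1 push(67), leaving stack <67>
2. #3 pop() → 67, leaving stack <>
3. #2 push(56), leaving stack <56>
4. #4 pop() → 56, leaving stack <>
5. #5 push(32), leaving stack <32>
6. #6 push(70), leaving stack <32,70>
7. #7 push(69), leaving stack <32,70,69>
8. #8 push(75), leaving stack <32,70,69,75>
9. #9 pop() (pending, included), leaving stack <32,70,69>
10. #10 push(96), leaving stack <32,70,69,96>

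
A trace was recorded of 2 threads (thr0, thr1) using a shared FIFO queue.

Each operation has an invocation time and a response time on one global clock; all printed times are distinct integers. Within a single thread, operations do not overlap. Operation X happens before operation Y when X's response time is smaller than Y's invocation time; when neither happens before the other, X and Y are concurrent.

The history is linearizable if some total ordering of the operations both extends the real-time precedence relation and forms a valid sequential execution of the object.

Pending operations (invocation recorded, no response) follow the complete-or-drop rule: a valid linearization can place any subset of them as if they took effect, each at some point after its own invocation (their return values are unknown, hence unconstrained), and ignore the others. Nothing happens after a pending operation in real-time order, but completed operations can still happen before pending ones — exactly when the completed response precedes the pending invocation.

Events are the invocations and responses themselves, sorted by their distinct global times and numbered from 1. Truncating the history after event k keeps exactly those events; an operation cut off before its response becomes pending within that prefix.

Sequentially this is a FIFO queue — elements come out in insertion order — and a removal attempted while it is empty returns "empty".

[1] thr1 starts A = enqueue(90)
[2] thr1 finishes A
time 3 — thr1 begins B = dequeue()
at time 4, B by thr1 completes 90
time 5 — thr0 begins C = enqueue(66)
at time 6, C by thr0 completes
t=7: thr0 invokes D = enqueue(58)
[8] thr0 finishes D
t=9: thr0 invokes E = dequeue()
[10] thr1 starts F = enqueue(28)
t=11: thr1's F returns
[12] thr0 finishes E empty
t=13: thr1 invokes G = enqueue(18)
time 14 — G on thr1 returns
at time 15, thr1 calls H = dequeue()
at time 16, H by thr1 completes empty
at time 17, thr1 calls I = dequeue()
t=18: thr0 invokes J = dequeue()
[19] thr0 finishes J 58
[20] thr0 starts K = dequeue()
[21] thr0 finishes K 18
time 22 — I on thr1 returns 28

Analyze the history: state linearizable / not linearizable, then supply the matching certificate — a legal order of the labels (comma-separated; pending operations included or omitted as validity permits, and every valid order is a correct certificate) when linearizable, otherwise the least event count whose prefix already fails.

prefix check: 1..11 passes, 1..12 fails once E's time-12 response joins
every one of the 2 real-time-consistent orders over 6 completed FIFO queue ops fails the sequential spec
sample order A, B, C, D, E, F stalls at step 5 — E dequeue() → empty has no legal effect
sample order A, B, C, D, F, E stalls at step 6 — E dequeue() → empty has no legal effect

not linearizable — minimal violating prefix: 12 events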